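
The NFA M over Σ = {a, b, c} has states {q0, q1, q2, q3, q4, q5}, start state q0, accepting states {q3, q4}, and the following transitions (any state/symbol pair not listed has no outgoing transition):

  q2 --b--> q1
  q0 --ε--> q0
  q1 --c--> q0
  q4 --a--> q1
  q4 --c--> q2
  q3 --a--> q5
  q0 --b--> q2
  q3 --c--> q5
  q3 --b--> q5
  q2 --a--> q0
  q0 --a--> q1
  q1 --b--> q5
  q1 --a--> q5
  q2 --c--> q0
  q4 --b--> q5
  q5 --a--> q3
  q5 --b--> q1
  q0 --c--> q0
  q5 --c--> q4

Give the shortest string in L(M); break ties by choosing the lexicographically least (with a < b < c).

aaa

A breadth-first search from q0 reaches an accepting state first via the path q0 → q1 → q5 → q3 on input aaa.
No string of length < 3 is accepted (BFS exhausts all shorter strings without reaching an accepting state), and aaa is the lexicographically least accepting string of length 3.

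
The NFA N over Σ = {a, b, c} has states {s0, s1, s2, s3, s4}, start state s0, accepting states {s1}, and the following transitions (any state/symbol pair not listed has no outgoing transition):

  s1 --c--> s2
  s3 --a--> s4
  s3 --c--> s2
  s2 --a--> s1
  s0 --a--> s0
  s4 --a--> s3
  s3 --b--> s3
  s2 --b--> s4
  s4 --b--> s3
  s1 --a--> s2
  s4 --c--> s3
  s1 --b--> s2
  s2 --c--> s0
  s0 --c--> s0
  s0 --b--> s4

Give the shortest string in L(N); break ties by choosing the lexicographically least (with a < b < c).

baca

A breadth-first search from s0 reaches an accepting state first via the path s0 → s4 → s3 → s2 → s1 on input baca.
No string of length < 4 is accepted (BFS exhausts all shorter strings without reaching an accepting state), and baca is the lexicographically least accepting string of length 4.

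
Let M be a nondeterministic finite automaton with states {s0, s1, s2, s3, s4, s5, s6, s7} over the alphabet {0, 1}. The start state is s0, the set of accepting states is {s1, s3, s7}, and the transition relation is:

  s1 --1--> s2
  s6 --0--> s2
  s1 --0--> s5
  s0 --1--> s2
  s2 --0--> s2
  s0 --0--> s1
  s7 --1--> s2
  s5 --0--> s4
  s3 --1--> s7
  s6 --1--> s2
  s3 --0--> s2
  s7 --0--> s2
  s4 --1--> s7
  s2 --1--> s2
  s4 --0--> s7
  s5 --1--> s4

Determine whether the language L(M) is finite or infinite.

finite

The useful states (reachable from s0 and able to reach an accepting state) are {s0, s1, s4, s5, s7}.
Restricted to these states the transition graph has no cycle, so every accepting path has bounded length and L is finite.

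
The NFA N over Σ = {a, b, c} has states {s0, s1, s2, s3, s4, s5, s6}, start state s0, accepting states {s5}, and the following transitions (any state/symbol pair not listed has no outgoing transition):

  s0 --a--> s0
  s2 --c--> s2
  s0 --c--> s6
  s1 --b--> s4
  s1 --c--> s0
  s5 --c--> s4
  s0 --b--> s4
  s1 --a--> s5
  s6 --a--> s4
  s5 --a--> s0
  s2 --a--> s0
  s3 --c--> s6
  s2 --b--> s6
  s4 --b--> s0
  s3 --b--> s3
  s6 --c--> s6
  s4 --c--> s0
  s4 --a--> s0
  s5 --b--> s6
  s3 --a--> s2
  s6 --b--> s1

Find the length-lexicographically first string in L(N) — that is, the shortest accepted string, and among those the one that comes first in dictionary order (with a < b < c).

A breadth-first search from s0 reaches an accepting state first via the path s0 → s6 → s1 → s5 on input cba.
No string of length < 3 is accepted (BFS exhausts all shorter strings without reaching an accepting state), and cba is the lexicographically least accepting string of length 3.

cba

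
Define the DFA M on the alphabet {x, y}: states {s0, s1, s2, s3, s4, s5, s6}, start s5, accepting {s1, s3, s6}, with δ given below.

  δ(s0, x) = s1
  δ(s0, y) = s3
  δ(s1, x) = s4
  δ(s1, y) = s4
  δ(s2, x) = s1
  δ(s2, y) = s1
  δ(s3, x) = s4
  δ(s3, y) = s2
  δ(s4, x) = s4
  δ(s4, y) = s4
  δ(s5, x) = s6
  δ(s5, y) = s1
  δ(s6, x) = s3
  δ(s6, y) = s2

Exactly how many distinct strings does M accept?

The useful subgraph on states {s1, s2, s3, s5, s6} is acyclic, so L(M) is finite; the longest accepting path visits 5 useful states, giving maximum string length 4.
Counting accepting paths from s5 by length: 2 of length 1, 1 of length 2, 2 of length 3, 2 of length 4. Total 7.

7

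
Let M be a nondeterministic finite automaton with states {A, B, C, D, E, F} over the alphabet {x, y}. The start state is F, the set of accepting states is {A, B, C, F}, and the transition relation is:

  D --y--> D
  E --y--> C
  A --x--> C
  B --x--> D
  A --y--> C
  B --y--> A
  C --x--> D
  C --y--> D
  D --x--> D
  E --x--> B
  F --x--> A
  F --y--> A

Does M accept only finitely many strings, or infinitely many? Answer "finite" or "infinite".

finite

The useful states (reachable from F and able to reach an accepting state) are {A, C, F}.
Restricted to these states the transition graph has no cycle, so every accepting path has bounded length and L is finite.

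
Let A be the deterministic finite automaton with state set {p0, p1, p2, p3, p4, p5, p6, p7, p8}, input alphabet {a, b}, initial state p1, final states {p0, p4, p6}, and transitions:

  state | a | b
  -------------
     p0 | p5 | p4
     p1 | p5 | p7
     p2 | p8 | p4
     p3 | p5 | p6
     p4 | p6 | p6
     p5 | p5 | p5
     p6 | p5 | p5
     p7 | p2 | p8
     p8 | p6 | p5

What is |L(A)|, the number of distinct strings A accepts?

The useful subgraph on states {p1, p2, p4, p6, p7, p8} is acyclic, so L(A) is finite; the longest accepting path visits 5 useful states, giving maximum string length 4.
Counting accepting paths from p1 by length: 2 of length 3, 3 of length 4. Total 5.

5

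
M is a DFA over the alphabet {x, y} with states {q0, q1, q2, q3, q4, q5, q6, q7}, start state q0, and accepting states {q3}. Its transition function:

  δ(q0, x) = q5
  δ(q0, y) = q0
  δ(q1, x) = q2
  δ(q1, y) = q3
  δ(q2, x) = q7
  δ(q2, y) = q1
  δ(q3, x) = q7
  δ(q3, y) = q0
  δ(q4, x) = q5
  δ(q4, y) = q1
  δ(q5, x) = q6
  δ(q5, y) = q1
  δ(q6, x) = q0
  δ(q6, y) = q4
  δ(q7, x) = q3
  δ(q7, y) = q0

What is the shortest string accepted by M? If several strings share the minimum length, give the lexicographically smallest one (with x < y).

A breadth-first search from q0 reaches an accepting state first via the path q0 → q5 → q1 → q3 on input xyy.
No string of length < 3 is accepted (BFS exhausts all shorter strings without reaching an accepting state), and xyy is the lexicographically least accepting string of length 3.

xyy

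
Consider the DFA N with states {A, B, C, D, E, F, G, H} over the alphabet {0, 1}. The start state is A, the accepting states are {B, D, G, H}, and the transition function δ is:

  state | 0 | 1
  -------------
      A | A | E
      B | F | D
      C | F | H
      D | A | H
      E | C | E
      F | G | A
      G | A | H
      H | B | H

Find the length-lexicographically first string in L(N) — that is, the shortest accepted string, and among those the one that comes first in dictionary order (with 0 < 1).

A breadth-first search from A reaches an accepting state first via the path A → E → C → H on input 101.
No string of length < 3 is accepted (BFS exhausts all shorter strings without reaching an accepting state), and 101 is the lexicographically least accepting string of length 3.

101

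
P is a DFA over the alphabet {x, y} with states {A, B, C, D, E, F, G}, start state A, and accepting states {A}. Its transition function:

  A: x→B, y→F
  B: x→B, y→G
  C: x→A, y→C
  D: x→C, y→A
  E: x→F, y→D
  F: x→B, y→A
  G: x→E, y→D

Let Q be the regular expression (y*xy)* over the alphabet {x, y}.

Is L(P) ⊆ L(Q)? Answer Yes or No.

No

The string yy is in L(P) but not in L(Q).
So L(P) ⊄ L(Q).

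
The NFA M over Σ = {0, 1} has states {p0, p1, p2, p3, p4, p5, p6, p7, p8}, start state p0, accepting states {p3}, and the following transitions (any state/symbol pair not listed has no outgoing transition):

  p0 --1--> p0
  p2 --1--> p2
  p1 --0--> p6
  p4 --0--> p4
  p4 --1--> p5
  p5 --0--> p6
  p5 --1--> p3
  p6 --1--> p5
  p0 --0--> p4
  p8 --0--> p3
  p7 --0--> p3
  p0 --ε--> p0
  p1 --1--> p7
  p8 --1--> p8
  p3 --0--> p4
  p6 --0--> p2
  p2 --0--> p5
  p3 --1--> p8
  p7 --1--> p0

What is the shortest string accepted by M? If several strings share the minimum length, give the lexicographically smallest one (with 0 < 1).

011

A breadth-first search from p0 reaches an accepting state first via the path p0 → p4 → p5 → p3 on input 011.
No string of length < 3 is accepted (BFS exhausts all shorter strings without reaching an accepting state), and 011 is the lexicographically least accepting string of length 3.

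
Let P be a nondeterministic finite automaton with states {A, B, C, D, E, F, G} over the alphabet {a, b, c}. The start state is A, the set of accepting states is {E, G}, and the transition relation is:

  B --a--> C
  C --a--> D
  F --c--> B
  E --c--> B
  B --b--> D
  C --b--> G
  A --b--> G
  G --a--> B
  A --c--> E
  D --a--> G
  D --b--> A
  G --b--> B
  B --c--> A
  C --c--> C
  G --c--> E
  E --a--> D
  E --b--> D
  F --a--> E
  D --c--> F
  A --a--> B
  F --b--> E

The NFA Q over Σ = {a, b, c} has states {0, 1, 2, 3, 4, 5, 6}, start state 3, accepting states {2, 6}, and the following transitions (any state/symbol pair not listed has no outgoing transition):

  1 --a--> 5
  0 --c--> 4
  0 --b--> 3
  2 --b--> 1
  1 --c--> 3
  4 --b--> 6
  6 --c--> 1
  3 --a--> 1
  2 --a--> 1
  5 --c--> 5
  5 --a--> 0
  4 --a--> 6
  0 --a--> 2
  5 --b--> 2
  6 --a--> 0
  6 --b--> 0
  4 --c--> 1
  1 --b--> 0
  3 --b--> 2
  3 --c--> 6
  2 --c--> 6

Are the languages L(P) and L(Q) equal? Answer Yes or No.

Exploring the product automaton P × Q from the start pair (A, 3), following both machines on each input symbol, reaches 7 state pairs: (A, 3), (B, 1), (G, 2), (E, 6), (C, 5), (D, 0), (F, 4).
P accepts in {E, G} and Q accepts in {2, 6}. In every reachable pair the two components are either both accepting — (G, 2), (E, 6) — or both non-accepting, so no string is accepted by exactly one of the machines: L(P) \ L(Q) and L(Q) \ L(P) are both empty.
Hence every string is accepted by P iff it is accepted by Q, and the two languages coincide.

Yes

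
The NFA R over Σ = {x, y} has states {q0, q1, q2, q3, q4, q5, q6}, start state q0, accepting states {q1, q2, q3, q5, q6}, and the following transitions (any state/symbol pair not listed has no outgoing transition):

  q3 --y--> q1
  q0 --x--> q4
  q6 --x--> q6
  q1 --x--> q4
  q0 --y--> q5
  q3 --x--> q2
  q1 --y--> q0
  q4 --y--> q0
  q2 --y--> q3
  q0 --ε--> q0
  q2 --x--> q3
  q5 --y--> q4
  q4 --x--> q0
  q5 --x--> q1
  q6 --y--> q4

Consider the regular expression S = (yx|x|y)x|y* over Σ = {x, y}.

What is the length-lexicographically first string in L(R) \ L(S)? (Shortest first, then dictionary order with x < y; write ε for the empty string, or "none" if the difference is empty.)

The string xxy is accepted by R but not by S.
No shorter string lies in the difference, and xxy is the lexicographically first length-3 string in L(R) \ L(S).

xxy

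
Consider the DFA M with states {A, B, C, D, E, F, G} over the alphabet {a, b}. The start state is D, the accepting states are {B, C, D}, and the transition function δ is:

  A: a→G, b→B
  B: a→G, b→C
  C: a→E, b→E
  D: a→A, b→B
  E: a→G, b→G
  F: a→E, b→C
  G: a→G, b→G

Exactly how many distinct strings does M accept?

The useful subgraph on states {A, B, C, D} is acyclic, so L(M) is finite; the longest accepting path visits 4 useful states, giving maximum string length 3.
Counting accepting paths from D by length: 1 of length 0, 1 of length 1, 2 of length 2, 1 of length 3. Total 5.

5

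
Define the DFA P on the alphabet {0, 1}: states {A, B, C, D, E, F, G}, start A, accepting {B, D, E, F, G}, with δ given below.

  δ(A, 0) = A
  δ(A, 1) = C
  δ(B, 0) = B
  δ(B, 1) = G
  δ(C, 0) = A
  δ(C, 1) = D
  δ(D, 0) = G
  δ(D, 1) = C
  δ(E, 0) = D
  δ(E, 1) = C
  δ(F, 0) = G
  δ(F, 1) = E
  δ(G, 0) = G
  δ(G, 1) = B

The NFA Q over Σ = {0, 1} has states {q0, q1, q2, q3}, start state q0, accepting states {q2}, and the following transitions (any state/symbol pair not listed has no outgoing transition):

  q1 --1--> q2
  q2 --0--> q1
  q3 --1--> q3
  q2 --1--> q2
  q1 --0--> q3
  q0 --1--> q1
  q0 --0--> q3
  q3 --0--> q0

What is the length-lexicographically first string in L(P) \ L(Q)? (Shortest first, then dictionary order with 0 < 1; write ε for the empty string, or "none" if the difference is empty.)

011

The string 011 is accepted by P but not by Q.
No shorter string lies in the difference, and 011 is the lexicographically first length-3 string in L(P) \ L(Q).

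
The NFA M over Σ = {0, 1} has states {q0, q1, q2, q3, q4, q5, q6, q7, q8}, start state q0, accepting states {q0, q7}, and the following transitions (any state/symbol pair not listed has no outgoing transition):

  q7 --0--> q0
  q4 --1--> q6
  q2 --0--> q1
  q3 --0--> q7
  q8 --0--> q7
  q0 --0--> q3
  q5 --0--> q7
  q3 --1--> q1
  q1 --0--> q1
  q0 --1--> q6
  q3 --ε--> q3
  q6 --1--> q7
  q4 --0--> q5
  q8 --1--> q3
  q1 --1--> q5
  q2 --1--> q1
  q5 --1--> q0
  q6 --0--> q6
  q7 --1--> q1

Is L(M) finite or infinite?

State q1 is reachable from the start and can reach an accepting state, and it lies on the cycle q1 → q1.
Traversing that cycle any number of times yields accepted strings of unbounded length, so the language is infinite.

infinite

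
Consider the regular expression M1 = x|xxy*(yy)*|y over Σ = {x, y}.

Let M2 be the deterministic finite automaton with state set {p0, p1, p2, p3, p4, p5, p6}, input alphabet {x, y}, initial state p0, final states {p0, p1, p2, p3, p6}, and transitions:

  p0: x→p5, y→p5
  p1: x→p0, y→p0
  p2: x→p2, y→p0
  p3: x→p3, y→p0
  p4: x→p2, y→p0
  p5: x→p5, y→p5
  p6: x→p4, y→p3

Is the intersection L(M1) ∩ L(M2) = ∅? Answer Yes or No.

Converting the expression M1 to a DFA (subset construction, then merging equivalent states) gives the minimal DFA with states {r0, r1, r2, r3, r4}, start state r0, accepting states {r1, r2, r3} and transitions r0: x→r1, y→r2; r1: x→r3, y→r4; r2: x→r4, y→r4; r3: x→r4, y→r3; r4: x→r4, y→r4.
Exploring the product automaton M1 × M2 from the start pair (r0, p0), following both machines on each input symbol, reaches 5 state pairs: (r0, p0), (r1, p5), (r2, p5), (r3, p5), (r4, p5).
M1 accepts in {r1, r2, r3} and M2 accepts in {p0, p1, p2, p3, p6}; no reachable pair has both components accepting, so no string drives both machines to acceptance simultaneously and L(M1) ∩ L(M2) = ∅.
So no string is accepted by both, and the intersection is empty.

Yes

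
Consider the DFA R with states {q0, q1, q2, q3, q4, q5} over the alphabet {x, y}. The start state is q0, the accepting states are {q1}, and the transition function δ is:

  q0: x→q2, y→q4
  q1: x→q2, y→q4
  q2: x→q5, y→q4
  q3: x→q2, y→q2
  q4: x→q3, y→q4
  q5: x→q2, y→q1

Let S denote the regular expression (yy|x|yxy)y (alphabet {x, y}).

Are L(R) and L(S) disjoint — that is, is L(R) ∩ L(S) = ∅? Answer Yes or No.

Yes

Converting the expression S to a DFA (subset construction, then merging equivalent states) gives the minimal DFA with states {s0, s1, s2, s3, s4, s5}, start state s0, accepting states {s4} and transitions s0: x→s1, y→s2; s1: x→s3, y→s4; s2: x→s5, y→s1; s3: x→s3, y→s3; s4: x→s3, y→s3; s5: x→s3, y→s1.
Exploring the product automaton R × S from the start pair (q0, s0), following both machines on each input symbol, reaches 11 state pairs: (q0, s0), (q2, s1), (q4, s2), (q5, s3), (q4, s4), (q3, s5), (q4, s1), (q2, s3), (q1, s3), (q3, s3), (q4, s3).
R accepts in {q1} and S accepts in {s4}; no reachable pair has both components accepting, so no string drives both machines to acceptance simultaneously and L(R) ∩ L(S) = ∅.
So no string is accepted by both, and the intersection is empty.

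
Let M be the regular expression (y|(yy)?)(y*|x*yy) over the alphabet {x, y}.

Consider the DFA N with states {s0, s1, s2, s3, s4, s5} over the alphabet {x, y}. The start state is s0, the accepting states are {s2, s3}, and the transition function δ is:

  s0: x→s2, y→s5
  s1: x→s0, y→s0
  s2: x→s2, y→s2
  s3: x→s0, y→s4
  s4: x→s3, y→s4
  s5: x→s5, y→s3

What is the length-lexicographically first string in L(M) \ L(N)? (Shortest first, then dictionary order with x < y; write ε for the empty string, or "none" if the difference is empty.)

ε

The empty string ε is accepted by M but not by N.
Since ε is the unique shortest string, it is the required witness.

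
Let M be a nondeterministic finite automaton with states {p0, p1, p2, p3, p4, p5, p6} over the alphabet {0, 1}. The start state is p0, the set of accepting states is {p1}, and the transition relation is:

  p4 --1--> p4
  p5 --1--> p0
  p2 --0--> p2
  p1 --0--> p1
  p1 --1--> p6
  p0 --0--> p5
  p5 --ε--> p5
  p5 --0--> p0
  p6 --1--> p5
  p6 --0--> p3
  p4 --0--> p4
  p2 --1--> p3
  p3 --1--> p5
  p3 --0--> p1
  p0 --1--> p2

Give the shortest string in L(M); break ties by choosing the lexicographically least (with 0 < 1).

110

A breadth-first search from p0 reaches an accepting state first via the path p0 → p2 → p3 → p1 on input 110.
No string of length < 3 is accepted (BFS exhausts all shorter strings without reaching an accepting state), and 110 is the lexicographically least accepting string of length 3.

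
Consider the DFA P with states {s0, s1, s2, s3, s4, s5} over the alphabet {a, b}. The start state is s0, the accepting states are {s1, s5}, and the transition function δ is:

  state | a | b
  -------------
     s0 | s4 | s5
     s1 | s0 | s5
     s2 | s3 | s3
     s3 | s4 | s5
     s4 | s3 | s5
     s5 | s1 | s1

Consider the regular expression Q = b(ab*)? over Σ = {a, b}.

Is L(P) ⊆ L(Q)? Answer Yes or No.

The string ab is in L(P) but not in L(Q).
So L(P) ⊄ L(Q).

No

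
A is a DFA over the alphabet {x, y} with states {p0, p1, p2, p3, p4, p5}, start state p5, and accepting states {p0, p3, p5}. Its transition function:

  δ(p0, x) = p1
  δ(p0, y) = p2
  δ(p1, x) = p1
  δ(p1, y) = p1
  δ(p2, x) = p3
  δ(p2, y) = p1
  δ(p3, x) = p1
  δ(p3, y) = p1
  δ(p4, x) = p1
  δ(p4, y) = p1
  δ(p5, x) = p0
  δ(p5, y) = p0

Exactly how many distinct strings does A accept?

The useful subgraph on states {p0, p2, p3, p5} is acyclic, so L(A) is finite; the longest accepting path visits 4 useful states, giving maximum string length 3.
Counting accepting paths from p5 by length: 1 of length 0, 2 of length 1, 2 of length 3. Total 5.

5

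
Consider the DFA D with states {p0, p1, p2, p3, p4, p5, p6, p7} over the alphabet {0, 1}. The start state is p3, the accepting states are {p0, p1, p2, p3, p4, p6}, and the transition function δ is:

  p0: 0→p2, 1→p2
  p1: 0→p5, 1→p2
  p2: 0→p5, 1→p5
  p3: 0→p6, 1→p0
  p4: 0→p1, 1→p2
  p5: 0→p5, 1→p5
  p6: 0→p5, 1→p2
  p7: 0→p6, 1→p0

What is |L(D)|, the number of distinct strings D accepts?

6

The useful subgraph on states {p0, p2, p3, p6} is acyclic, so L(D) is finite; the longest accepting path visits 3 useful states, giving maximum string length 2.
Counting accepting paths from p3 by length: 1 of length 0, 2 of length 1, 3 of length 2. Total 6.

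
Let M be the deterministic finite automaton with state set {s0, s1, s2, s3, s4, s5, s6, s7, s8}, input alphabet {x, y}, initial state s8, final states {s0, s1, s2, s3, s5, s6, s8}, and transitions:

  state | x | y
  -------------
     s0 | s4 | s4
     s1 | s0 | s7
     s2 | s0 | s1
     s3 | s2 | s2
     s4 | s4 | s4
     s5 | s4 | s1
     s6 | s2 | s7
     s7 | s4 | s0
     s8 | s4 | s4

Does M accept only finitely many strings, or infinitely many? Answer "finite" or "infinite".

The useful states (reachable from s8 and able to reach an accepting state) are {s8}.
Restricted to these states the transition graph has no cycle, so every accepting path has bounded length and L is finite.

finite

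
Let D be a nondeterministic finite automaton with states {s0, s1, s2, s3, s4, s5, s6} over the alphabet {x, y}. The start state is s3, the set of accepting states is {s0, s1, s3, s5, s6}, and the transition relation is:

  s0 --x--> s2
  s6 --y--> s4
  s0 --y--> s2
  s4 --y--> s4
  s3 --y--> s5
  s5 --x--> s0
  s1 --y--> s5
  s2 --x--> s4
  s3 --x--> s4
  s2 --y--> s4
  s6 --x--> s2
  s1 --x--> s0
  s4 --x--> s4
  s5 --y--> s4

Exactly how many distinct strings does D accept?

The useful subgraph on states {s0, s3, s5} is acyclic, so L(D) is finite; the longest accepting path visits 3 useful states, giving maximum string length 2.
Counting accepting paths from s3 by length: 1 of length 0, 1 of length 1, 1 of length 2. Total 3.

3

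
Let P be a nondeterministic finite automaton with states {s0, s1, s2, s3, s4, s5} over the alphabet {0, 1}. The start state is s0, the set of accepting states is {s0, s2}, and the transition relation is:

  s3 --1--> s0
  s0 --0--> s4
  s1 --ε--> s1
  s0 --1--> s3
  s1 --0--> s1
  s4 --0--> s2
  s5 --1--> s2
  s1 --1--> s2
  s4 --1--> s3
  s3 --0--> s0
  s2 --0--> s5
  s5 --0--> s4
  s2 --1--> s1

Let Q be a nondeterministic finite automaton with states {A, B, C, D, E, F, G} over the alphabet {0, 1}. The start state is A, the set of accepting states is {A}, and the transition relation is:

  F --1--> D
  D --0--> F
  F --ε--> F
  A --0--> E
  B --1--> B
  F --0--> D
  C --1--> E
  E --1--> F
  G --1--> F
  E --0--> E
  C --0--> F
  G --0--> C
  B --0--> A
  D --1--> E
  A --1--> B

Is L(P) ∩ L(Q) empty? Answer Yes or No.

The empty string ε is accepted by both P and Q.
Hence L(P) ∩ L(Q) ≠ ∅.

No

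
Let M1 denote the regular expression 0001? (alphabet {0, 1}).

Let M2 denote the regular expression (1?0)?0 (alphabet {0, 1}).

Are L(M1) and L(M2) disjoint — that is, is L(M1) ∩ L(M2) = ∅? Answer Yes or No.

Yes

Converting the expression M1 to a DFA (subset construction, then merging equivalent states) gives the minimal DFA with states {r0, r1, r2, r3, r4, r5}, start state r0, accepting states {r4, r5} and transitions r0: 0→r1, 1→r2; r1: 0→r3, 1→r2; r2: 0→r2, 1→r2; r3: 0→r4, 1→r2; r4: 0→r2, 1→r5; r5: 0→r2, 1→r2.
Converting the expression M2 to a DFA (subset construction, then merging equivalent states) gives the minimal DFA with states {t0, t1, t2, t3, t4, t5}, start state t0, accepting states {t1, t3} and transitions t0: 0→t1, 1→t2; t1: 0→t3, 1→t4; t2: 0→t5, 1→t4; t3: 0→t4, 1→t4; t4: 0→t4, 1→t4; t5: 0→t3, 1→t4.
Exploring the product automaton M1 × M2 from the start pair (r0, t0), following both machines on each input symbol, reaches 9 state pairs: (r0, t0), (r1, t1), (r2, t2), (r3, t3), (r2, t4), (r2, t5), (r4, t4), (r2, t3), (r5, t4).
M1 accepts in {r4, r5} and M2 accepts in {t1, t3}; no reachable pair has both components accepting, so no string drives both machines to acceptance simultaneously and L(M1) ∩ L(M2) = ∅.
So no string is accepted by both, and the intersection is empty.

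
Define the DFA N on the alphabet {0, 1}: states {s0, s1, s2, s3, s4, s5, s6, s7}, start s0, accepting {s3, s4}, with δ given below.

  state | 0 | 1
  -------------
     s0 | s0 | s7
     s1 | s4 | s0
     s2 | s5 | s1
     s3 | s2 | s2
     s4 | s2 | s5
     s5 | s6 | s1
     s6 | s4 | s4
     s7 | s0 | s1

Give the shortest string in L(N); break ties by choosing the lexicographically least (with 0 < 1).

A breadth-first search from s0 reaches an accepting state first via the path s0 → s7 → s1 → s4 on input 110.
No string of length < 3 is accepted (BFS exhausts all shorter strings without reaching an accepting state), and 110 is the lexicographically least accepting string of length 3.

110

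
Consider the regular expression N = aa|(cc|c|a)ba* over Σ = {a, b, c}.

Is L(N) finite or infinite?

The expression contains a Kleene star applied to a subexpression that matches at least one nonempty string, so it matches strings of unbounded length.
Hence L(N) is infinite.

infinite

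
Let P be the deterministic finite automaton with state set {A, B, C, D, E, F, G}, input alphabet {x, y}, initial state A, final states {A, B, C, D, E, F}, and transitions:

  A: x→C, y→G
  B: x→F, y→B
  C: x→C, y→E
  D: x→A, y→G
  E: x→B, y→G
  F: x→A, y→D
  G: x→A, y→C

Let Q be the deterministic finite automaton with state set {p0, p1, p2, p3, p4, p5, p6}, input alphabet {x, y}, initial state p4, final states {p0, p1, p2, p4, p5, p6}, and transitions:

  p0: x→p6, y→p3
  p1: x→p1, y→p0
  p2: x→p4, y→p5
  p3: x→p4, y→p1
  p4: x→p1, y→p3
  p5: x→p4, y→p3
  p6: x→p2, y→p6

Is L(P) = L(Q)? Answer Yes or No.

Yes

Exploring the product automaton P × Q from the start pair (A, p4), following both machines on each input symbol, reaches 7 state pairs: (A, p4), (C, p1), (G, p3), (E, p0), (B, p6), (F, p2), (D, p5).
P accepts in {A, B, C, D, E, F} and Q accepts in {p0, p1, p2, p4, p5, p6}. In every reachable pair the two components are either both accepting — (A, p4), (C, p1), (E, p0), (B, p6), (F, p2), (D, p5) — or both non-accepting, so no string is accepted by exactly one of the machines: L(P) \ L(Q) and L(Q) \ L(P) are both empty.
Hence every string is accepted by P iff it is accepted by Q, and the two languages coincide.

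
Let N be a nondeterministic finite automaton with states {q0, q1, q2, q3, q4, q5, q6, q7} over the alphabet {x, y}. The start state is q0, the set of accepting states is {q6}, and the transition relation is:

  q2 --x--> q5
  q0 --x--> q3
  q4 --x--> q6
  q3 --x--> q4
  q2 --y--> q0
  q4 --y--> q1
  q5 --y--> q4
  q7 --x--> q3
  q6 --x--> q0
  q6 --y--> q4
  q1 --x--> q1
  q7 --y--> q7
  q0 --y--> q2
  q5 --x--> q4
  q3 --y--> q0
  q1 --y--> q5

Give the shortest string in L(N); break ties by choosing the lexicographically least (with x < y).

xxx

A breadth-first search from q0 reaches an accepting state first via the path q0 → q3 → q4 → q6 on input xxx.
No string of length < 3 is accepted (BFS exhausts all shorter strings without reaching an accepting state), and xxx is the lexicographically least accepting string of length 3.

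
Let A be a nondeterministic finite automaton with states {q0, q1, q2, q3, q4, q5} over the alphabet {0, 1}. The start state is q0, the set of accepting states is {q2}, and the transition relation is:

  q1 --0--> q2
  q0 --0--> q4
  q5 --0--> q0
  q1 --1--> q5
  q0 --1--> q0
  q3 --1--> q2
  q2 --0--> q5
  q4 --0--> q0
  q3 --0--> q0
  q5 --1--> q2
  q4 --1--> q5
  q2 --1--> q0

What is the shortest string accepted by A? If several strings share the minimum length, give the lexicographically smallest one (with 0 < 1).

011

A breadth-first search from q0 reaches an accepting state first via the path q0 → q4 → q5 → q2 on input 011.
No string of length < 3 is accepted (BFS exhausts all shorter strings without reaching an accepting state), and 011 is the lexicographically least accepting string of length 3.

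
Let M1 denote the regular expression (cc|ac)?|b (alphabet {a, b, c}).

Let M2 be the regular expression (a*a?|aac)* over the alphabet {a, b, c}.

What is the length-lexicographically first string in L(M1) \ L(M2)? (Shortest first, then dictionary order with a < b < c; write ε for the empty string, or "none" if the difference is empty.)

The string b is accepted by M1 but not by M2.
No shorter string lies in the difference, and b is the lexicographically first length-1 string in L(M1) \ L(M2).

b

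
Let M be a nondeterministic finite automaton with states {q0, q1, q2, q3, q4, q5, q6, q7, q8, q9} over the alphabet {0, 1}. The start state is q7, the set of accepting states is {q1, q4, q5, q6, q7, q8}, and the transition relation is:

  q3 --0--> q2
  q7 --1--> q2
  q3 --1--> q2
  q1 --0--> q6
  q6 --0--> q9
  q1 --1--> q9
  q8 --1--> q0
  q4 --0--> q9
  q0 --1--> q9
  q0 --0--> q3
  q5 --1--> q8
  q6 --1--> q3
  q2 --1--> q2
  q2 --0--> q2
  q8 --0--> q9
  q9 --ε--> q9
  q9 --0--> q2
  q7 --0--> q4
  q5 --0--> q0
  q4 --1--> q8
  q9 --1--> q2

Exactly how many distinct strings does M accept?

The useful subgraph on states {q4, q7, q8} is acyclic, so L(M) is finite; the longest accepting path visits 3 useful states, giving maximum string length 2.
Counting accepting paths from q7 by length: 1 of length 0, 1 of length 1, 1 of length 2. Total 3.

3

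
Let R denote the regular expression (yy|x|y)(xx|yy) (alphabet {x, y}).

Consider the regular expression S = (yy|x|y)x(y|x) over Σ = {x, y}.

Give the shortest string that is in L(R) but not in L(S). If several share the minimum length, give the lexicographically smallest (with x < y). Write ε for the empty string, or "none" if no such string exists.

The string xyy is accepted by R but not by S.
No shorter string lies in the difference, and xyy is the lexicographically first length-3 string in L(R) \ L(S).

xyy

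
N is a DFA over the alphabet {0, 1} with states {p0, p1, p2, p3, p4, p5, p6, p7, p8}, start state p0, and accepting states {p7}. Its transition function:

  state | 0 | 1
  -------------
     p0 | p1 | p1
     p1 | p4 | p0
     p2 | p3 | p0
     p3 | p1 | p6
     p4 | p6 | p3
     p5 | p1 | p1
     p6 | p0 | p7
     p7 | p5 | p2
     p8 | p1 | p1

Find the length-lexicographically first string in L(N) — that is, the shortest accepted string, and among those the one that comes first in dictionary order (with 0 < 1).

A breadth-first search from p0 reaches an accepting state first via the path p0 → p1 → p4 → p6 → p7 on input 0001.
No string of length < 4 is accepted (BFS exhausts all shorter strings without reaching an accepting state), and 0001 is the lexicographically least accepting string of length 4.

0001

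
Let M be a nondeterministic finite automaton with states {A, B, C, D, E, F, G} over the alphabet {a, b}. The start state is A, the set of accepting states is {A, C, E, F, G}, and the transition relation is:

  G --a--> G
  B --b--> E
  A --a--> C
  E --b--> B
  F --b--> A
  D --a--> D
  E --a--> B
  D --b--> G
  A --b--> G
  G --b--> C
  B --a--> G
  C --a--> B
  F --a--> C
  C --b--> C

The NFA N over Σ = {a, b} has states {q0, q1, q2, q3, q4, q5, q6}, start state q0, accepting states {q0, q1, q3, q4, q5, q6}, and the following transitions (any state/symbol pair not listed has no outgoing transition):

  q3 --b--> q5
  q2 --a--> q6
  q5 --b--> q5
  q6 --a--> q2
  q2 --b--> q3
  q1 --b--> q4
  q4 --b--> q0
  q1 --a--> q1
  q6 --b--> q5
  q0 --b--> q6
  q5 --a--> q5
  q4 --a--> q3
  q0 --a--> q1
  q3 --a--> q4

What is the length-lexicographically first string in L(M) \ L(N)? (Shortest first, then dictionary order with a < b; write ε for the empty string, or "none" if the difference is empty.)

ba

The string ba is accepted by M but not by N.
No shorter string lies in the difference, and ba is the lexicographically first length-2 string in L(M) \ L(N).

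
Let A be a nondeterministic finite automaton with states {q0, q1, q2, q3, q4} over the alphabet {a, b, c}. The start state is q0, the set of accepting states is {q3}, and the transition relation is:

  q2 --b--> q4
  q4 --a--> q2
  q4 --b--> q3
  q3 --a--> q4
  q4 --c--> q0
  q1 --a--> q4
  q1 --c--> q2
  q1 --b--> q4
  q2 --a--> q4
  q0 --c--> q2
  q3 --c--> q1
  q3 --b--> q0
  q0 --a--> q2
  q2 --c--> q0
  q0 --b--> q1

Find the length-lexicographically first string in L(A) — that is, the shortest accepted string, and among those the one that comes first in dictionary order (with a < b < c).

aab

A breadth-first search from q0 reaches an accepting state first via the path q0 → q2 → q4 → q3 on input aab.
No string of length < 3 is accepted (BFS exhausts all shorter strings without reaching an accepting state), and aab is the lexicographically least accepting string of length 3.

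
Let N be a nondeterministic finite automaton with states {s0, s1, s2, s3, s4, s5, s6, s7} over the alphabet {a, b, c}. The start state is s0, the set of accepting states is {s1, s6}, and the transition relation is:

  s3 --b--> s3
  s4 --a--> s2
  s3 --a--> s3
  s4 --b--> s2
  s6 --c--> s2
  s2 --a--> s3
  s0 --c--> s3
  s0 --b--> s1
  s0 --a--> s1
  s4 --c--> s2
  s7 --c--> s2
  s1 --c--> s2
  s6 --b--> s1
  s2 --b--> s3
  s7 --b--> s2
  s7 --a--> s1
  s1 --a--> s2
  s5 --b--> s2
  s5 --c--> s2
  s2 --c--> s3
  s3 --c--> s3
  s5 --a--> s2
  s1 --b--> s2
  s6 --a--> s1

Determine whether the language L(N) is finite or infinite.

The useful states (reachable from s0 and able to reach an accepting state) are {s0, s1}.
Restricted to these states the transition graph has no cycle, so every accepting path has bounded length and L is finite.

finite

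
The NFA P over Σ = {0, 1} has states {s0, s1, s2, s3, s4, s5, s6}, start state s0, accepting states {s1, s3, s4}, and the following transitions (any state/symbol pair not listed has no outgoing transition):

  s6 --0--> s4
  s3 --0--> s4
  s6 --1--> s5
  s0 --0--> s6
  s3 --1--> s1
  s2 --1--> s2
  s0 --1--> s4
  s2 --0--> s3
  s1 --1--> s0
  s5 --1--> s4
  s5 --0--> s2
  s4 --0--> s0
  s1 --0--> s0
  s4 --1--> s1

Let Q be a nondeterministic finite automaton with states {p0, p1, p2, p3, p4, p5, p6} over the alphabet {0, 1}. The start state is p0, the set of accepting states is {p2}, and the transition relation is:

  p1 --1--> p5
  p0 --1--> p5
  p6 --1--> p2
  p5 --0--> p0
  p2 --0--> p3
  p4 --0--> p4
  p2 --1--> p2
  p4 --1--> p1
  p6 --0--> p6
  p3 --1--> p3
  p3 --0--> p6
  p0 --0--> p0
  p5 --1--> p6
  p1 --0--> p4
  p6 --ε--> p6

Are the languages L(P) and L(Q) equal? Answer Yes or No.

No

The string 1 is accepted by P but rejected by Q.
So L(P) ≠ L(Q).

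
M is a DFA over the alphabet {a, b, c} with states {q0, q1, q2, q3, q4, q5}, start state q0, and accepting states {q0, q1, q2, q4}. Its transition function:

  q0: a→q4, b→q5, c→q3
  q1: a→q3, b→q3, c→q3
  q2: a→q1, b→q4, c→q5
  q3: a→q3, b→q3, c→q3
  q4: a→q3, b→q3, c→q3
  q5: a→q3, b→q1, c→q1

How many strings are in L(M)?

4

The useful subgraph on states {q0, q1, q4, q5} is acyclic, so L(M) is finite; the longest accepting path visits 3 useful states, giving maximum string length 2.
Counting accepting paths from q0 by length: 1 of length 0, 1 of length 1, 2 of length 2. Total 4.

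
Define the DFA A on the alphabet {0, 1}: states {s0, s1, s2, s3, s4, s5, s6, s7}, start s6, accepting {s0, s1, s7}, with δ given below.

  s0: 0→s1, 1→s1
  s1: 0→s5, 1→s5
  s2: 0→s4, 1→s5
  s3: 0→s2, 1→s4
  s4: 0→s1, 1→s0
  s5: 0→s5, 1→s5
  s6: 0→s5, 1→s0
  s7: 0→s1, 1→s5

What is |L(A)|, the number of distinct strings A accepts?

3

The useful subgraph on states {s0, s1, s6} is acyclic, so L(A) is finite; the longest accepting path visits 3 useful states, giving maximum string length 2.
Counting accepting paths from s6 by length: 1 of length 1, 2 of length 2. Total 3.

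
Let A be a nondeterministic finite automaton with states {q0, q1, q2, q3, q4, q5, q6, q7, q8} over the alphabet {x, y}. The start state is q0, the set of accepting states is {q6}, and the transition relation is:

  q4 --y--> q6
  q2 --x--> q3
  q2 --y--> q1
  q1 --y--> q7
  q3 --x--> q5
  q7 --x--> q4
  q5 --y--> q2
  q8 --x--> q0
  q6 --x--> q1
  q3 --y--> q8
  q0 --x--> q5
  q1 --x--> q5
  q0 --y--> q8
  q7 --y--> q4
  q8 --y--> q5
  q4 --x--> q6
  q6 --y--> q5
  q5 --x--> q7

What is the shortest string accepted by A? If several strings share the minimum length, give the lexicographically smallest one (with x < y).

xxxx

A breadth-first search from q0 reaches an accepting state first via the path q0 → q5 → q7 → q4 → q6 on input xxxx.
No string of length < 4 is accepted (BFS exhausts all shorter strings without reaching an accepting state), and xxxx is the lexicographically least accepting string of length 4.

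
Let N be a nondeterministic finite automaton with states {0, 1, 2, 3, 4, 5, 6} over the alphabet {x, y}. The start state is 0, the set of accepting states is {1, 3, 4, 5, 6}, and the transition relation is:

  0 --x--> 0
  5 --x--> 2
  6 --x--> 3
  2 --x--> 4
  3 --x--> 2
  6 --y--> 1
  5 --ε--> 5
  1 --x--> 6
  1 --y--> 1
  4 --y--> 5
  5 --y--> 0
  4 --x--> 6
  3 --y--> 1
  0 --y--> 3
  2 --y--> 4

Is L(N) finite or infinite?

State 0 is reachable from the start and can reach an accepting state, and it lies on the cycle 0 → 0.
Traversing that cycle any number of times yields accepted strings of unbounded length, so the language is infinite.

infinite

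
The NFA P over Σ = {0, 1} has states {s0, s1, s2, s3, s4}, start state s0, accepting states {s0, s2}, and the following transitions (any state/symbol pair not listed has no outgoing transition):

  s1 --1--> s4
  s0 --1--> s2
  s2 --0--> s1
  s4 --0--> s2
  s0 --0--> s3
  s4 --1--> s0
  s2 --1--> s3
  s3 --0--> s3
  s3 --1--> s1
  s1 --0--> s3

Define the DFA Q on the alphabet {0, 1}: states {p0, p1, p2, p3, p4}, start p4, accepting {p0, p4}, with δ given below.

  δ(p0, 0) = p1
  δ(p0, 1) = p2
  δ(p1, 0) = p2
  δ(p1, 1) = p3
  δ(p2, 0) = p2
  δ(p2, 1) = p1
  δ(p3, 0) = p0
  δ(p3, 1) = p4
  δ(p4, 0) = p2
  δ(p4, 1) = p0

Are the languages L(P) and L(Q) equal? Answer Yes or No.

Yes

Exploring the product automaton P × Q from the start pair (s0, p4), following both machines on each input symbol, reaches 5 state pairs: (s0, p4), (s3, p2), (s2, p0), (s1, p1), (s4, p3).
P accepts in {s0, s2} and Q accepts in {p0, p4}. In every reachable pair the two components are either both accepting — (s0, p4), (s2, p0) — or both non-accepting, so no string is accepted by exactly one of the machines: L(P) \ L(Q) and L(Q) \ L(P) are both empty.
Hence every string is accepted by P iff it is accepted by Q, and the two languages coincide.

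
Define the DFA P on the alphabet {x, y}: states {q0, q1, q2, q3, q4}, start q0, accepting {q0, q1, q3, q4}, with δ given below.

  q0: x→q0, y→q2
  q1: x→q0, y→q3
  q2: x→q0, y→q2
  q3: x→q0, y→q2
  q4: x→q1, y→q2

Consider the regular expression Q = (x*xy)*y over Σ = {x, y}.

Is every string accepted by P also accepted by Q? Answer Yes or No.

The empty string ε is in L(P) but not in L(Q).
So L(P) ⊄ L(Q).

No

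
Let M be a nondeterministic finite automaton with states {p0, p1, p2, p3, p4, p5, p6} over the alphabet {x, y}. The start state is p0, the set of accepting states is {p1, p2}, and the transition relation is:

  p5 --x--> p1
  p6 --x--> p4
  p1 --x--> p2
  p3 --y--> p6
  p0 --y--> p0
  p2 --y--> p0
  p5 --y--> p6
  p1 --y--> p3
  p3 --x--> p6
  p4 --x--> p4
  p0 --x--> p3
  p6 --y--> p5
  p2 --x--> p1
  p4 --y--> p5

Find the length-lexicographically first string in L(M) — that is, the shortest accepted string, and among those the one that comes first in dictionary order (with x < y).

A breadth-first search from p0 reaches an accepting state first via the path p0 → p3 → p6 → p5 → p1 on input xxyx.
No string of length < 4 is accepted (BFS exhausts all shorter strings without reaching an accepting state), and xxyx is the lexicographically least accepting string of length 4.

xxyx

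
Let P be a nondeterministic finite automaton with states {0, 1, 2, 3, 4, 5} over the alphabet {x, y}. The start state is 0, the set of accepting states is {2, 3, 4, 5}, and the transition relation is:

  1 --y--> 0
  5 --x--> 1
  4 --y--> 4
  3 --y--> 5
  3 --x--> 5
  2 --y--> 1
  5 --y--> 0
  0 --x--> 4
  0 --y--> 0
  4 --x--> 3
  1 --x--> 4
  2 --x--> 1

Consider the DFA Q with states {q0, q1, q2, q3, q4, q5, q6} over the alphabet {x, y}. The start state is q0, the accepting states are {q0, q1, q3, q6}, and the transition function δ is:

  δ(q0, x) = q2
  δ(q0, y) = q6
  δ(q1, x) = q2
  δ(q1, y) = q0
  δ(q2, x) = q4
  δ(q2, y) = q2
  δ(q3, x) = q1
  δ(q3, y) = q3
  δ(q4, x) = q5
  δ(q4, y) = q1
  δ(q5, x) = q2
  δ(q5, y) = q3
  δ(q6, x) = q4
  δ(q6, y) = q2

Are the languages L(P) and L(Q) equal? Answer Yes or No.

The string x is accepted by P but rejected by Q.
So L(P) ≠ L(Q).

No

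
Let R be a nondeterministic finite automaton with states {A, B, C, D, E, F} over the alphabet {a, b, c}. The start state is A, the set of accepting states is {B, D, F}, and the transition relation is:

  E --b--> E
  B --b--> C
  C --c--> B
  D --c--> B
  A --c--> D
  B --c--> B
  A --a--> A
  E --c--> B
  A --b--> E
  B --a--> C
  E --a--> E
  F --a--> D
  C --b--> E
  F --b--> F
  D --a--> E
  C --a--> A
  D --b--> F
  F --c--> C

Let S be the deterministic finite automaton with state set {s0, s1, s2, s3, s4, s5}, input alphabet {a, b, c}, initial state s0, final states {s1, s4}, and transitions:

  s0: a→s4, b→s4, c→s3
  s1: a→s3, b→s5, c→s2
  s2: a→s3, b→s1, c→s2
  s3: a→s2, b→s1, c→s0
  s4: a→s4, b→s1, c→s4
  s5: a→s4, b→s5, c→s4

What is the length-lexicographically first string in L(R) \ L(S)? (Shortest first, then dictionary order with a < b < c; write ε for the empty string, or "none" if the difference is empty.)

c

The string c is accepted by R but not by S.
No shorter string lies in the difference, and c is the lexicographically first length-1 string in L(R) \ L(S).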